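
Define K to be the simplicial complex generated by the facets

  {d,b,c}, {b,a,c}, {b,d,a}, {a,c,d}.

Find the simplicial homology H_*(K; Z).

H_0 ≅ Z,  H_1 = 0,  H_2 ≅ Z.

Take the total order a < b < c < d on the vertex set. Then K (dimension 2) consists of the simplices:

  0-simplices (4): a, b, c, d
  1-simplices (6): ab, ac, ad, bc, bd, cd
  2-simplices (4): abc, abd, acd, bcd

so the chain groups are C_0 ≅ Z^4, C_1 ≅ Z^6, C_2 ≅ Z^4.

The boundary map ∂_1: C_1 → C_0 sends each edge [p,q] (with p < q) to q − p.
The 4×6 boundary matrix has rank 3 and Smith normal form diag(1,1,1).

∂_2: C_2 → C_1 acts by ∂[p,q,r] = [q,r] − [p,r] + [p,q]. For instance
  ∂bcd = cd − bd + bc,
  ∂abd = bd − ad + ab.
The resulting 6×4 matrix has rank 3, and its Smith normal form has invariant factors (1,1,1).

Reading off H_k = ker ∂_k / im ∂_{k+1}:

  H_0: rank C_0 − rank ∂_1 = 4 − 3 = 1, and the invariant factors of ∂_1 are all 1, so H_0 = Z.
  H_1: rank ker ∂_1 − rank ∂_2 = (6 − 3) − 3 = 0, and the invariant factors of ∂_2 are all 1, so H_1 = 0.
  H_2: rank ker ∂_2 − rank ∂_3 = (4 − 3) − 0 = 1, and there is no ∂_3, so H_2 = Z.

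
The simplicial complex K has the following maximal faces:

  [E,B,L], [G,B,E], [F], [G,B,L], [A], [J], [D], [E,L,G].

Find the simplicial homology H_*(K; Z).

Take the total order A < B < D < E < F < G < J < L on the vertex set. Then K (dimension 2) consists of the simplices:

  0-simplices (8): A, B, D, E, F, G, J, L
  1-simplices (6): BE, BG, BL, EG, EL, GL
  2-simplices (4): BEG, BEL, BGL, EGL

Hence C_0 ≅ Z^8, C_1 ≅ Z^6, C_2 ≅ Z^4.

Boundary ∂_1: C_1 → C_0 maps an edge to its endpoints' difference, ∂[p,q] = q − p.
This gives a 8×6 integer matrix of rank 3; reducing to Smith normal form yields diagonal entries (1,1,1).

Boundary ∂_2: C_2 → C_1 maps a triangle to the signed sum of its edges. For instance
  ∂EGL = GL − EL + EG,
  ∂BEG = EG − BG + BE.
The resulting 6×4 matrix has rank 3, and its Smith normal form has invariant factors (1,1,1).

Computing H_k = (kernel of ∂_k) / (image of ∂_{k+1}):

  H_0: rank C_0 − rank ∂_1 = 8 − 3 = 5, and the invariant factors of ∂_1 are all 1, so H_0 = Z^5.
  H_1: rank ker ∂_1 − rank ∂_2 = (6 − 3) − 3 = 0, and the invariant factors of ∂_2 are all 1, so H_1 = 0.
  H_2: rank ker ∂_2 − rank ∂_3 = (4 − 3) − 0 = 1, and there is no ∂_3, so H_2 = Z.

As a check, the Euler characteristic is 8 − 6 + 4 = 6, which agrees with 5 − 0 + 1 = 6.
(K is a triangulation of the disjoint union of the 2-sphere S^2 and a set of 4 points.)

H_0 ≅ Z^5,  H_1 = 0,  H_2 ≅ Z.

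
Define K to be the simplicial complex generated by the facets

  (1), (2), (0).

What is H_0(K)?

H_0 ≅ Z^3.

Fix the vertex order 0 < 1 < 2 and write every simplex with vertices in increasing order. Then dim K = 0 and the simplices of K are:

  0-simplices (3): [0], [1], [2]

giving chain groups C_0 ≅ Z^3.

From H_k ≅ ker(∂_k) / im(∂_{k+1}) we obtain:

  H_0: rank C_0 − rank ∂_1 = 3 − 0 = 3, and there is no ∂_1, so H_0 ≅ Z^3.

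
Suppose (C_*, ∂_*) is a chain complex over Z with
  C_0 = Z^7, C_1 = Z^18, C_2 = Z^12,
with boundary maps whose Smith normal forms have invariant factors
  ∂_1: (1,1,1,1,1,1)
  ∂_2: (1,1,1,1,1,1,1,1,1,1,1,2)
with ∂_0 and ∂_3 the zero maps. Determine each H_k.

H_0: b_0 = 7 − 0 − 6 = 1; torsion from ∂_1 factors > 1: none. So H_0 = Z.
H_1: b_1 = 18 − 6 − 12 = 0; torsion from ∂_2 factors > 1: [2]. So H_1 = Z/2Z.
H_2: b_2 = 12 − 12 − 0 = 0; torsion from ∂_3 factors > 1: none. So H_2 = 0.

H_0 = Z,  H_1 = Z/2Z,  H_2 = 0.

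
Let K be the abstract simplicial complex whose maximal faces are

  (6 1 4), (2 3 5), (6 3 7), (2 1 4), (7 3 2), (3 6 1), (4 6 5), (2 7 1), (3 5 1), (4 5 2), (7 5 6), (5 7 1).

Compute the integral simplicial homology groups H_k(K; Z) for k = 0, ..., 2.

H_0 = Z,  H_1 = Z_2,  H_2 = 0.

We work with the vertex ordering 1 < 2 < 3 < 4 < 5 < 6 < 7. The simplices of K, each written with vertices in increasing order, are:

  0-simplices (7): [1], [2], [3], [4], [5], [6], [7]
  1-simplices (18): [1,2], [1,3], [1,4], [1,5], [1,6], [1,7], [2,3], [2,4], [2,5], [2,7], [3,5], [3,6], [3,7], [4,5], [4,6], [5,6], [5,7], [6,7]
  2-simplices (12): [1,2,4], [1,2,7], [1,3,5], [1,3,6], [1,4,6], [1,5,7], [2,3,5], [2,3,7], [2,4,5], [3,6,7], [4,5,6], [5,6,7]

Hence C_0 ≅ Z^7, C_1 ≅ Z^18, C_2 ≅ Z^12.

Boundary ∂_1: C_1 → C_0 is given by ∂[p,q] = [q] − [p].
This gives a 7×18 integer matrix of rank 6; reducing to Smith normal form yields diagonal entries (1,1,1,1,1,1).

The boundary map ∂_2: C_2 → C_1 sends each 2-simplex [p,q,r] to [q,r] − [p,r] + [p,q]. For instance
  ∂[5,6,7] = [6,7] − [5,7] + [5,6],
  ∂[2,4,5] = [4,5] − [2,5] + [2,4].
As a 18×12 matrix over Z this has rank 12, with invariant factors (1,1,1,1,1,1,1,1,1,1,1,2).

Computing H_k = (kernel of ∂_k) / (image of ∂_{k+1}):

  H_0: rank C_0 − rank ∂_1 = 7 − 6 = 1, and the invariant factors of ∂_1 are all 1, so H_0 = Z.
  H_1: rank ker ∂_1 − rank ∂_2 = (18 − 6) − 12 = 0, and ∂_2 has invariant factor 2 > 1, so H_1 = Z_2.
  H_2: rank ker ∂_2 − rank ∂_3 = (12 − 12) − 0 = 0, and there is no ∂_3, so H_2 = 0.

(K is a triangulation of the real projective plane RP^2.)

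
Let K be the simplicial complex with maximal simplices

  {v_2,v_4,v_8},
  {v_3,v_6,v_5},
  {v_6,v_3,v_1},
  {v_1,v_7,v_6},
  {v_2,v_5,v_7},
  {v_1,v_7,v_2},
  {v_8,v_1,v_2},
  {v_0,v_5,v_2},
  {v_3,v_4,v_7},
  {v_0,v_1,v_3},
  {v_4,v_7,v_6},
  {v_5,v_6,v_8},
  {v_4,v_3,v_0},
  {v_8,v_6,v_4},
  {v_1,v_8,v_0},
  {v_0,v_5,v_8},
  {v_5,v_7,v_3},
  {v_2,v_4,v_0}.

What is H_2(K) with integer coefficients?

K has 9 vertices, 27 edges, 18 triangles.
rank ∂_2 = 18, rank ∂_3 = 0 ⇒ b_2 = 18 − 18 − 0 = 0. So H_2 = 0.

H_2 = 0.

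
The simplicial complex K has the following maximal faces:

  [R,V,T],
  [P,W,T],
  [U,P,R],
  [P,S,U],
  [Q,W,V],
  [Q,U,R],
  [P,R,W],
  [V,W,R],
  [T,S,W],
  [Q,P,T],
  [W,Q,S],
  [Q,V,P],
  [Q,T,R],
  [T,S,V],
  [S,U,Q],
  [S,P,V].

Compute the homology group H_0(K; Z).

Fix the vertex order P < Q < R < S < T < U < V < W and write every simplex with vertices in increasing order. Then dim K = 2 and the simplices of K are:

  0-simplices (8): P, Q, R, S, T, U, V, W
  1-simplices (24): PQ, PR, PS, PT, PU, PV, PW, QR, QS, QT, QU, QV, QW, RT, RU, RV, RW, ST, SU, SV, SW, TV, TW, VW
  2-simplices (16): PQT, PQV, PRU, PRW, PSU, PSV, PTW, QRT, QRU, QSU, QSW, QVW, RTV, RVW, STV, STW

so the chain groups are C_0 ≅ Z^8, C_1 ≅ Z^24, C_2 ≅ Z^16.

∂_1: C_1 → C_0 is given by ∂[p,q] = [q] − [p].
The resulting 8×24 matrix has rank 7, and its Smith normal form has invariant factors (1,1,1,1,1,1,1).

∂_2: C_2 → C_1 sends each 2-simplex [p,q,r] to [q,r] − [p,r] + [p,q]. For instance
  ∂STV = TV − SV + ST,
  ∂QSW = SW − QW + QS.
The resulting 24×16 matrix has rank 15, and its Smith normal form has invariant factors (1,1,1,1,1,1,1,1,1,1,1,1,1,1,1).

Reading off H_k = ker ∂_k / im ∂_{k+1}:

  H_0: rank C_0 − rank ∂_1 = 8 − 7 = 1, and the invariant factors of ∂_1 are all 1, so H_0 = Z.

(K is a triangulation of the torus T^2.)

H_0 ≅ Z.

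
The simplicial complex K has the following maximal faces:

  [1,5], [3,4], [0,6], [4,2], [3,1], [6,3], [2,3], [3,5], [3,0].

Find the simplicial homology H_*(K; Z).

Fix the vertex order 0 < 1 < 2 < 3 < 4 < 5 < 6 and write every simplex with vertices in increasing order. Then dim K = 1 and the simplices of K are:

  0-simplices (7): [0], [1], [2], [3], [4], [5], [6]
  1-simplices (9): [0,3], [0,6], [1,3], [1,5], [2,3], [2,4], [3,4], [3,5], [3,6]

so the chain groups are C_0 ≅ Z^7, C_1 ≅ Z^9.

Boundary ∂_1: C_1 → C_0 is given by ∂[p,q] = [q] − [p]. For instance
  ∂[2,3] = [3] − [2].
The resulting 7×9 matrix has rank 6, and its Smith normal form has invariant factors (1,1,1,1,1,1).

Reading off H_k = ker ∂_k / im ∂_{k+1}:

  H_0: rank C_0 − rank ∂_1 = 7 − 6 = 1, and the invariant factors of ∂_1 are all 1, so H_0 ≅ Z.
  H_1: rank ker ∂_1 − rank ∂_2 = (9 − 6) − 0 = 3, and there is no ∂_2, so H_1 ≅ Z^3.

H_0 ≅ Z,  H_1 ≅ Z^3.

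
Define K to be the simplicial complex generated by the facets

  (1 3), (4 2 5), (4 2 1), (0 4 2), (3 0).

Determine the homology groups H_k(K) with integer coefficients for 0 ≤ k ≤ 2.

We work with the vertex ordering 0 < 1 < 2 < 3 < 4 < 5. The simplices of K, each written with vertices in increasing order, are:

  0-simplices (6): [0], [1], [2], [3], [4], [5]
  1-simplices (9): [0,2], [0,3], [0,4], [1,2], [1,3], [1,4], [2,4], [2,5], [4,5]
  2-simplices (3): [0,2,4], [1,2,4], [2,4,5]

giving chain groups C_0 ≅ Z^6, C_1 ≅ Z^9, C_2 ≅ Z^3.

The boundary map ∂_1: C_1 → C_0 sends each edge [p,q] (with p < q) to q − p. For instance
  ∂[0,4] = [4] − [0].
The resulting 6×9 matrix has rank 5, and its Smith normal form has invariant factors (1,1,1,1,1).

Boundary ∂_2: C_2 → C_1 maps a triangle to the signed sum of its edges. For instance
  ∂[2,4,5] = [4,5] − [2,5] + [2,4],
  ∂[1,2,4] = [2,4] − [1,4] + [1,2].
The 9×3 boundary matrix has rank 3 and Smith normal form diag(1,1,1).

From H_k ≅ ker(∂_k) / im(∂_{k+1}) we obtain:

  H_0: rank C_0 − rank ∂_1 = 6 − 5 = 1, and the invariant factors of ∂_1 are all 1, so H_0 = Z.
  H_1: rank ker ∂_1 − rank ∂_2 = (9 − 5) − 3 = 1, and the invariant factors of ∂_2 are all 1, so H_1 = Z.
  H_2: rank ker ∂_2 − rank ∂_3 = (3 − 3) − 0 = 0, and there is no ∂_3, so H_2 = 0.

As a check, the Euler characteristic is 6 − 9 + 3 = 0, which agrees with 1 − 1 + 0 = 0.

H_0 ≅ Z,  H_1 ≅ Z,  H_2 = 0.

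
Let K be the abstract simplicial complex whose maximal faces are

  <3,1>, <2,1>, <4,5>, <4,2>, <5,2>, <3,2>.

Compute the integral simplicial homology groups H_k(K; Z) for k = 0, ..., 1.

We work with the vertex ordering 1 < 2 < 3 < 4 < 5. The simplices of K, each written with vertices in increasing order, are:

  0-simplices (5): [1], [2], [3], [4], [5]
  1-simplices (6): [1,2], [1,3], [2,3], [2,4], [2,5], [4,5]

Hence C_0 ≅ Z^5, C_1 ≅ Z^6.

The boundary map ∂_1: C_1 → C_0 sends each edge [p,q] (with p < q) to q − p. For instance
  ∂[2,3] = [3] − [2].
As a 5×6 matrix over Z this has rank 4, with invariant factors (1,1,1,1).

Reading off H_k = ker ∂_k / im ∂_{k+1}:

  H_0: rank C_0 − rank ∂_1 = 5 − 4 = 1, and the invariant factors of ∂_1 are all 1, so H_0 ≅ Z.
  H_1: rank ker ∂_1 − rank ∂_2 = (6 − 4) − 0 = 2, and there is no ∂_2, so H_1 ≅ Z^2.

As a check, the Euler characteristic is 5 − 6 = -1, which agrees with 1 − 2 = -1.
(K is a triangulation of a wedge of 2 circles.)

H_0 = Z,  H_1 = Z^2.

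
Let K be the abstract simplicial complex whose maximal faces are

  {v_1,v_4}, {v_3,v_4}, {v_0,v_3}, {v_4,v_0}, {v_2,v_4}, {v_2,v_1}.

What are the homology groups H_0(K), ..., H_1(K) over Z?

Take the total order v_0 < v_1 < v_2 < v_3 < v_4 on the vertex set. Then K (dimension 1) consists of the simplices:

  0-simplices (5): [v_0], [v_1], [v_2], [v_3], [v_4]
  1-simplices (6): [v_0,v_3], [v_0,v_4], [v_1,v_2], [v_1,v_4], [v_2,v_4], [v_3,v_4]

Hence C_0 ≅ Z^5, C_1 ≅ Z^6.

The boundary map ∂_1: C_1 → C_0 maps an edge to its endpoints' difference, ∂[p,q] = q − p.
This gives a 5×6 integer matrix of rank 4; reducing to Smith normal form yields diagonal entries (1,1,1,1).

Now H_k = ker ∂_k / im ∂_{k+1}, so:

  H_0: rank C_0 − rank ∂_1 = 5 − 4 = 1, and the invariant factors of ∂_1 are all 1, so H_0 ≅ Z.
  H_1: rank ker ∂_1 − rank ∂_2 = (6 − 4) − 0 = 2, and there is no ∂_2, so H_1 ≅ Z^2.

(K is a triangulation of a wedge of 2 circles.)

H_0 = Z,  H_1 = Z^2.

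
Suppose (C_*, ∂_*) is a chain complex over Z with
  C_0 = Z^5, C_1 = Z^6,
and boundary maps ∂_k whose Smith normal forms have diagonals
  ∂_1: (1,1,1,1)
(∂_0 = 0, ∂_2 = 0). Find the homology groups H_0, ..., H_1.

H_0: b_0 = 5 − 0 − 4 = 1; torsion from ∂_1 factors > 1: none. So H_0 = Z.
H_1: b_1 = 6 − 4 − 0 = 2; torsion from ∂_2 factors > 1: none. So H_1 = Z^2.

H_0 = Z,  H_1 = Z^2.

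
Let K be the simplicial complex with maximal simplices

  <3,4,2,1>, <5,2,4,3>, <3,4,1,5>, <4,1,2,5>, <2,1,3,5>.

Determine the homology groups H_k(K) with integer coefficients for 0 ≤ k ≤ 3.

H_0 ≅ Z,  H_1 = 0,  H_2 = 0,  H_3 ≅ Z.

We work with the vertex ordering 1 < 2 < 3 < 4 < 5. The simplices of K, each written with vertices in increasing order, are:

  0-simplices (5): [1], [2], [3], [4], [5]
  1-simplices (10): [1,2], [1,3], [1,4], [1,5], [2,3], [2,4], [2,5], [3,4], [3,5], [4,5]
  2-simplices (10): [1,2,3], [1,2,4], [1,2,5], [1,3,4], [1,3,5], [1,4,5], [2,3,4], [2,3,5], [2,4,5], [3,4,5]
  3-simplices (5): [1,2,3,4], [1,2,3,5], [1,2,4,5], [1,3,4,5], [2,3,4,5]

giving chain groups C_0 ≅ Z^5, C_1 ≅ Z^10, C_2 ≅ Z^10, C_3 ≅ Z^5.

∂_1: C_1 → C_0 is given by ∂[p,q] = [q] − [p].
This gives a 5×10 integer matrix of rank 4; reducing to Smith normal form yields diagonal entries (1,1,1,1).

∂_2: C_2 → C_1 sends each 2-simplex [p,q,r] to [q,r] − [p,r] + [p,q]. For instance
  ∂[1,3,4] = [3,4] − [1,4] + [1,3],
  ∂[2,3,4] = [3,4] − [2,4] + [2,3].
This gives a 10×10 integer matrix of rank 6; reducing to Smith normal form yields diagonal entries (1,1,1,1,1,1).

∂_3: C_3 → C_2 sends each 3-simplex σ to the alternating sum Σ_i (−1)^i (σ with its i-th vertex removed). For instance
  ∂[1,3,4,5] = [3,4,5] − [1,4,5] + [1,3,5] − [1,3,4],
  ∂[1,2,3,5] = [2,3,5] − [1,3,5] + [1,2,5] − [1,2,3].
As a 10×5 matrix over Z this has rank 4, with invariant factors (1,1,1,1).

Now H_k = ker ∂_k / im ∂_{k+1}, so:

  H_0: rank C_0 − rank ∂_1 = 5 − 4 = 1, and the invariant factors of ∂_1 are all 1, so H_0 = Z.
  H_1: rank ker ∂_1 − rank ∂_2 = (10 − 4) − 6 = 0, and the invariant factors of ∂_2 are all 1, so H_1 = 0.
  H_2: rank ker ∂_2 − rank ∂_3 = (10 − 6) − 4 = 0, and the invariant factors of ∂_3 are all 1, so H_2 = 0.
  H_3: rank ker ∂_3 − rank ∂_4 = (5 − 4) − 0 = 1, and there is no ∂_4, so H_3 = Z.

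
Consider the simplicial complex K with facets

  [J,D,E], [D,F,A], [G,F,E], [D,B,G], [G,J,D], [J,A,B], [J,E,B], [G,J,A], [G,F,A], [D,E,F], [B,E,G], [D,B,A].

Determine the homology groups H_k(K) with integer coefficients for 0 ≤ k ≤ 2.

H_0 = Z,  H_1 = Z_2,  H_2 = 0.

K has 7 vertices, 18 edges, 12 triangles.
rank ∂_0 = 0, rank ∂_1 = 6 ⇒ b_0 = 7 − 0 − 6 = 1; all invariant factors of ∂_1 are 1 so no torsion. So H_0 ≅ Z.
rank ∂_1 = 6, rank ∂_2 = 12 ⇒ b_1 = 18 − 6 − 12 = 0; ∂_2 has invariant factor(s) [2] giving torsion. So H_1 ≅ Z_2.
rank ∂_2 = 12, rank ∂_3 = 0 ⇒ b_2 = 12 − 12 − 0 = 0. So H_2 ≅ 0.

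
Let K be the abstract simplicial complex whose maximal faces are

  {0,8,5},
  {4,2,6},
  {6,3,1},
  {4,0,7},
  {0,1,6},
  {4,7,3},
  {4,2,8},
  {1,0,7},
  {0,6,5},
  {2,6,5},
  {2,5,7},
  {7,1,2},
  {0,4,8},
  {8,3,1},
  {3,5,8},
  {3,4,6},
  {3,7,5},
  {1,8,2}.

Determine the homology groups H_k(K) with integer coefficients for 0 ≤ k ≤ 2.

Take the total order 0 < 1 < 2 < 3 < 4 < 5 < 6 < 7 < 8 on the vertex set. Then K (dimension 2) consists of the simplices:

  0-simplices (9): [0], [1], [2], [3], [4], [5], [6], [7], [8]
  1-simplices (27): (27 of them)
  2-simplices (18): [0,1,6], [0,1,7], [0,4,7], [0,4,8], [0,5,6], [0,5,8], [1,2,7], [1,2,8], [1,3,6], [1,3,8], [2,4,6], [2,4,8], [2,5,6], [2,5,7], [3,4,6], [3,4,7], [3,5,7], [3,5,8]

giving chain groups C_0 ≅ Z^9, C_1 ≅ Z^27, C_2 ≅ Z^18.

The boundary map ∂_1: C_1 → C_0 maps an edge to its endpoints' difference, ∂[p,q] = q − p.
This gives a 9×27 integer matrix of rank 8; reducing to Smith normal form yields diagonal entries (1,1,1,1,1,1,1,1).

∂_2: C_2 → C_1 maps a triangle to the signed sum of its edges. For instance
  ∂[2,5,6] = [5,6] − [2,6] + [2,5],
  ∂[3,5,7] = [5,7] − [3,7] + [3,5].
As a 27×18 matrix over Z this has rank 17, with invariant factors (1,1,1,1,1,1,1,1,1,1,1,1,1,1,1,1,1).

Now H_k = ker ∂_k / im ∂_{k+1}, so:

  H_0: rank C_0 − rank ∂_1 = 9 − 8 = 1, and the invariant factors of ∂_1 are all 1, so H_0 = Z.
  H_1: rank ker ∂_1 − rank ∂_2 = (27 − 8) − 17 = 2, and the invariant factors of ∂_2 are all 1, so H_1 = Z^2.
  H_2: rank ker ∂_2 − rank ∂_3 = (18 − 17) − 0 = 1, and there is no ∂_3, so H_2 = Z.

As a check, the Euler characteristic is 9 − 27 + 18 = 0, which agrees with 1 − 2 + 1 = 0.

H_0 = Z,  H_1 = Z^2,  H_2 = Z.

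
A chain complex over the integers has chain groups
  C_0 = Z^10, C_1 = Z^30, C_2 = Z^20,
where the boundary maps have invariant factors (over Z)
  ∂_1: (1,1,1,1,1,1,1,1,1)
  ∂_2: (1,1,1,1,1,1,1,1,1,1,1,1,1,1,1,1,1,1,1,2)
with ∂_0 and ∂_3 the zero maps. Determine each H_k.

H_0: b_0 = 10 − 0 − 9 = 1; torsion from ∂_1 factors > 1: none. So H_0 ≅ Z.
H_1: b_1 = 30 − 9 − 20 = 1; torsion from ∂_2 factors > 1: [2]. So H_1 ≅ Z × Z/2.
H_2: b_2 = 20 − 20 − 0 = 0; torsion from ∂_3 factors > 1: none. So H_2 ≅ 0.

H_0 ≅ Z,  H_1 ≅ Z × Z/2,  H_2 = 0.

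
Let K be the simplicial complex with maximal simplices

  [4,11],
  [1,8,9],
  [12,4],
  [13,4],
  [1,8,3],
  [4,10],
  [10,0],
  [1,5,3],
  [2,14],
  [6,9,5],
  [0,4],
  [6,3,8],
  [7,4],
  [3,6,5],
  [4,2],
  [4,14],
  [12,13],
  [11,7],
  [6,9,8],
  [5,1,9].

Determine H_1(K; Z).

H_1 = Z^4.

Fix the vertex order 0 < 1 < 2 < 3 < 4 < 5 < 6 < 7 < 8 < 9 < 10 < 11 < 12 < 13 < 14 and write every simplex with vertices in increasing order. Then dim K = 2 and the simplices of K are:

  0-simplices (15): [0], [1], [2], [3], [4], [5], [6], [7], [8], [9], [10], [11], [12], [13], [14]
  1-simplices (24): (24 of them)
  2-simplices (8): [1,3,5], [1,3,8], [1,5,9], [1,8,9], [3,5,6], [3,6,8], [5,6,9], [6,8,9]

Hence C_0 ≅ Z^15, C_1 ≅ Z^24, C_2 ≅ Z^8.

∂_1: C_1 → C_0 sends each edge [p,q] (with p < q) to q − p.
The 15×24 boundary matrix has rank 13 and Smith normal form diag(1,1,1,1,1,1,1,1,1,1,1,1,1).

The boundary map ∂_2: C_2 → C_1 maps a triangle to the signed sum of its edges. For instance
  ∂[6,8,9] = [8,9] − [6,9] + [6,8],
  ∂[3,5,6] = [5,6] − [3,6] + [3,5].
The resulting 24×8 matrix has rank 7, and its Smith normal form has invariant factors (1,1,1,1,1,1,1).

Reading off H_k = ker ∂_k / im ∂_{k+1}:

  H_1: rank ker ∂_1 − rank ∂_2 = (24 − 13) − 7 = 4, and the invariant factors of ∂_2 are all 1, so H_1 = Z^4.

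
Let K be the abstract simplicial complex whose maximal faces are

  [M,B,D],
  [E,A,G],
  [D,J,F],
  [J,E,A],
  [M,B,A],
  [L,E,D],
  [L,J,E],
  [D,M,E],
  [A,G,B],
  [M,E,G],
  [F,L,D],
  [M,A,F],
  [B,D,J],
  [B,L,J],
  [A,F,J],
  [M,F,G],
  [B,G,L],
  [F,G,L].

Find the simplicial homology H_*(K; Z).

K has 9 vertices, 27 edges, 18 triangles.
rank ∂_0 = 0, rank ∂_1 = 8 ⇒ b_0 = 9 − 0 − 8 = 1; all invariant factors of ∂_1 are 1 so no torsion. So H_0 ≅ Z.
rank ∂_1 = 8, rank ∂_2 = 18 ⇒ b_1 = 27 − 8 − 18 = 1; ∂_2 has invariant factor(s) [2] giving torsion. So H_1 ≅ Z ⊕ Z/2.
rank ∂_2 = 18, rank ∂_3 = 0 ⇒ b_2 = 18 − 18 − 0 = 0. So H_2 ≅ 0.

H_0 ≅ Z,  H_1 ≅ Z ⊕ Z/2,  H_2 = 0.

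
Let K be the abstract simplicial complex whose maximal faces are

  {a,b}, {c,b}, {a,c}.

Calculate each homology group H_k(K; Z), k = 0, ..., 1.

H_0 = Z,  H_1 = Z.

Take the total order a < b < c on the vertex set. Then K (dimension 1) consists of the simplices:

  0-simplices (3): a, b, c
  1-simplices (3): ab, ac, bc

Hence C_0 ≅ Z^3, C_1 ≅ Z^3.

The boundary map ∂_1: C_1 → C_0 maps an edge to its endpoints' difference, ∂[p,q] = q − p. For instance
  ∂bc = c − b.
This gives a 3×3 integer matrix of rank 2; reducing to Smith normal form yields diagonal entries (1,1).

From H_k ≅ ker(∂_k) / im(∂_{k+1}) we obtain:

  H_0: rank C_0 − rank ∂_1 = 3 − 2 = 1, and the invariant factors of ∂_1 are all 1, so H_0 ≅ Z.
  H_1: rank ker ∂_1 − rank ∂_2 = (3 − 2) − 0 = 1, and there is no ∂_2, so H_1 ≅ Z.

As a check, the Euler characteristic is 3 − 3 = 0, which agrees with 1 − 1 = 0.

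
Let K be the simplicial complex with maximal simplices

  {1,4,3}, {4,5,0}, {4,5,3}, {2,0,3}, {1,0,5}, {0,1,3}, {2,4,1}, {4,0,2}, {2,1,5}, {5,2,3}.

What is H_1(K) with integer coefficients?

Fix the vertex order 0 < 1 < 2 < 3 < 4 < 5 and write every simplex with vertices in increasing order. Then dim K = 2 and the simplices of K are:

  0-simplices (6): [0], [1], [2], [3], [4], [5]
  1-simplices (15): [0,1], [0,2], [0,3], [0,4], [0,5], [1,2], [1,3], [1,4], [1,5], [2,3], [2,4], [2,5], [3,4], [3,5], [4,5]
  2-simplices (10): [0,1,3], [0,1,5], [0,2,3], [0,2,4], [0,4,5], [1,2,4], [1,2,5], [1,3,4], [2,3,5], [3,4,5]

so the chain groups are C_0 ≅ Z^6, C_1 ≅ Z^15, C_2 ≅ Z^10.

∂_1: C_1 → C_0 sends each edge [p,q] (with p < q) to q − p. For instance
  ∂[0,2] = [2] − [0].
The 6×15 boundary matrix has rank 5 and Smith normal form diag(1,1,1,1,1).

The boundary map ∂_2: C_2 → C_1 sends each 2-simplex [p,q,r] to [q,r] − [p,r] + [p,q]. For instance
  ∂[3,4,5] = [4,5] − [3,5] + [3,4],
  ∂[0,1,5] = [1,5] − [0,5] + [0,1].
The 15×10 boundary matrix has rank 10 and Smith normal form diag(1,1,1,1,1,1,1,1,1,2).

Reading off H_k = ker ∂_k / im ∂_{k+1}:

  H_1: rank ker ∂_1 − rank ∂_2 = (15 − 5) − 10 = 0, and ∂_2 has invariant factor 2 > 1, so H_1 = Z/2.

H_1 = Z/2.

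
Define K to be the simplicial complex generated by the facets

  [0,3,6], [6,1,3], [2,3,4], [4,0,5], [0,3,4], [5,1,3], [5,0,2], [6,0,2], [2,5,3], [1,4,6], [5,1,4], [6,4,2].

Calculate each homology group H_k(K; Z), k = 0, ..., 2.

Fix the vertex order 0 < 1 < 2 < 3 < 4 < 5 < 6 and write every simplex with vertices in increasing order. Then dim K = 2 and the simplices of K are:

  0-simplices (7): [0], [1], [2], [3], [4], [5], [6]
  1-simplices (18): [0,2], [0,3], [0,4], [0,5], [0,6], [1,3], [1,4], [1,5], [1,6], [2,3], [2,4], [2,5], [2,6], [3,4], [3,5], [3,6], [4,5], [4,6]
  2-simplices (12): [0,2,5], [0,2,6], [0,3,4], [0,3,6], [0,4,5], [1,3,5], [1,3,6], [1,4,5], [1,4,6], [2,3,4], [2,3,5], [2,4,6]

giving chain groups C_0 ≅ Z^7, C_1 ≅ Z^18, C_2 ≅ Z^12.

∂_1: C_1 → C_0 is given by ∂[p,q] = [q] − [p]. For instance
  ∂[3,5] = [5] − [3].
This gives a 7×18 integer matrix of rank 6; reducing to Smith normal form yields diagonal entries (1,1,1,1,1,1).

Boundary ∂_2: C_2 → C_1 sends each 2-simplex [p,q,r] to [q,r] − [p,r] + [p,q]. For instance
  ∂[2,3,4] = [3,4] − [2,4] + [2,3],
  ∂[1,3,5] = [3,5] − [1,5] + [1,3].
The 18×12 boundary matrix has rank 12 and Smith normal form diag(1,1,1,1,1,1,1,1,1,1,1,2).

Reading off H_k = ker ∂_k / im ∂_{k+1}:

  H_0: rank C_0 − rank ∂_1 = 7 − 6 = 1, and the invariant factors of ∂_1 are all 1, so H_0 ≅ Z.
  H_1: rank ker ∂_1 − rank ∂_2 = (18 − 6) − 12 = 0, and ∂_2 has invariant factor 2 > 1, so H_1 ≅ Z/2.
  H_2: rank ker ∂_2 − rank ∂_3 = (12 − 12) − 0 = 0, and there is no ∂_3, so H_2 ≅ 0.

As a check, the Euler characteristic is 7 − 18 + 12 = 1, which agrees with 1 − 0 + 0 = 1.
(K is a triangulation of the real projective plane RP^2.)

H_0 = Z,  H_1 = Z/2,  H_2 = 0.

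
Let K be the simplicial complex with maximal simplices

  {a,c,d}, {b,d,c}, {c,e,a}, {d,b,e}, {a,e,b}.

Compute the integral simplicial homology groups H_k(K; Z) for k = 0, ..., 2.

We work with the vertex ordering a < b < c < d < e. The simplices of K, each written with vertices in increasing order, are:

  0-simplices (5): a, b, c, d, e
  1-simplices (10): ab, ac, ad, ae, bc, bd, be, cd, ce, de
  2-simplices (5): abe, acd, ace, bcd, bde

Hence C_0 ≅ Z^5, C_1 ≅ Z^10, C_2 ≅ Z^5.

∂_1: C_1 → C_0 is given by ∂[p,q] = [q] − [p].
The 5×10 boundary matrix has rank 4 and Smith normal form diag(1,1,1,1).

Boundary ∂_2: C_2 → C_1 sends each 2-simplex [p,q,r] to [q,r] − [p,r] + [p,q]. For instance
  ∂bde = de − be + bd,
  ∂bcd = cd − bd + bc.
The resulting 10×5 matrix has rank 5, and its Smith normal form has invariant factors (1,1,1,1,1).

From H_k ≅ ker(∂_k) / im(∂_{k+1}) we obtain:

  H_0: rank C_0 − rank ∂_1 = 5 − 4 = 1, and the invariant factors of ∂_1 are all 1, so H_0 = Z.
  H_1: rank ker ∂_1 − rank ∂_2 = (10 − 4) − 5 = 1, and the invariant factors of ∂_2 are all 1, so H_1 = Z.
  H_2: rank ker ∂_2 − rank ∂_3 = (5 − 5) − 0 = 0, and there is no ∂_3, so H_2 = 0.

H_0 = Z,  H_1 = Z,  H_2 = 0.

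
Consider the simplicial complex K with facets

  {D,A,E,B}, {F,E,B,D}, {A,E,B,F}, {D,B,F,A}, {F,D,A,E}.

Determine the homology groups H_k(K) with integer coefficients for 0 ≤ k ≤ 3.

H_0 ≅ Z,  H_1 = 0,  H_2 = 0,  H_3 ≅ Z.

We work with the vertex ordering A < B < D < E < F. The simplices of K, each written with vertices in increasing order, are:

  0-simplices (5): A, B, D, E, F
  1-simplices (10): AB, AD, AE, AF, BD, BE, BF, DE, DF, EF
  2-simplices (10): ABD, ABE, ABF, ADE, ADF, AEF, BDE, BDF, BEF, DEF
  3-simplices (5): ABDE, ABDF, ABEF, ADEF, BDEF

so the chain groups are C_0 ≅ Z^5, C_1 ≅ Z^10, C_2 ≅ Z^10, C_3 ≅ Z^5.

Boundary ∂_1: C_1 → C_0 maps an edge to its endpoints' difference, ∂[p,q] = q − p.
As a 5×10 matrix over Z this has rank 4, with invariant factors (1,1,1,1).

∂_2: C_2 → C_1 acts by ∂[p,q,r] = [q,r] − [p,r] + [p,q]. For instance
  ∂ADF = DF − AF + AD,
  ∂BDF = DF − BF + BD.
The resulting 10×10 matrix has rank 6, and its Smith normal form has invariant factors (1,1,1,1,1,1).

Boundary ∂_3: C_3 → C_2 sends each 3-simplex σ to the alternating sum Σ_i (−1)^i (σ with its i-th vertex removed). For instance
  ∂ABEF = BEF − AEF + ABF − ABE,
  ∂ABDF = BDF − ADF + ABF − ABD.
The 10×5 boundary matrix has rank 4 and Smith normal form diag(1,1,1,1).

Reading off H_k = ker ∂_k / im ∂_{k+1}:

  H_0: rank C_0 − rank ∂_1 = 5 − 4 = 1, and the invariant factors of ∂_1 are all 1, so H_0 = Z.
  H_1: rank ker ∂_1 − rank ∂_2 = (10 − 4) − 6 = 0, and the invariant factors of ∂_2 are all 1, so H_1 = 0.
  H_2: rank ker ∂_2 − rank ∂_3 = (10 − 6) − 4 = 0, and the invariant factors of ∂_3 are all 1, so H_2 = 0.
  H_3: rank ker ∂_3 − rank ∂_4 = (5 − 4) − 0 = 1, and there is no ∂_4, so H_3 = Z.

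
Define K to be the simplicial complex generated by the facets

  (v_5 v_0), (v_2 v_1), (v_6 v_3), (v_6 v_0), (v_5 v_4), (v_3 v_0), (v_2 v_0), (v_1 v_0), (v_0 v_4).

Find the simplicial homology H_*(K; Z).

Order the vertices as v_0 < v_1 < v_2 < v_3 < v_4 < v_5 < v_6. Listing each simplex with vertices in this order, K has dimension 1 with simplices:

  0-simplices (7): [v_0], [v_1], [v_2], [v_3], [v_4], [v_5], [v_6]
  1-simplices (9): [v_0,v_1], [v_0,v_2], [v_0,v_3], [v_0,v_4], [v_0,v_5], [v_0,v_6], [v_1,v_2], [v_3,v_6], [v_4,v_5]

so the chain groups are C_0 ≅ Z^7, C_1 ≅ Z^9.

∂_1: C_1 → C_0 maps an edge to its endpoints' difference, ∂[p,q] = q − p. For instance
  ∂[v_0,v_4] = [v_4] − [v_0].
As a 7×9 matrix over Z this has rank 6, with invariant factors (1,1,1,1,1,1).

From H_k ≅ ker(∂_k) / im(∂_{k+1}) we obtain:

  H_0: rank C_0 − rank ∂_1 = 7 − 6 = 1, and the invariant factors of ∂_1 are all 1, so H_0 = Z.
  H_1: rank ker ∂_1 − rank ∂_2 = (9 − 6) − 0 = 3, and there is no ∂_2, so H_1 = Z^3.

As a check, the Euler characteristic is 7 − 9 = -2, which agrees with 1 − 3 = -2.

H_0 = Z,  H_1 = Z^3.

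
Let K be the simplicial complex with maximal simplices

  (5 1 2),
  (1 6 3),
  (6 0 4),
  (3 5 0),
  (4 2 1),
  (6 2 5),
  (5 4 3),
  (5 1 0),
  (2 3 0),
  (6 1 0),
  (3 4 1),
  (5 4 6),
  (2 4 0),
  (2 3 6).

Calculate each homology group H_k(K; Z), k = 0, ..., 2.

H_0 = Z,  H_1 = Z^2,  H_2 = Z.

Take the total order 0 < 1 < 2 < 3 < 4 < 5 < 6 on the vertex set. Then K (dimension 2) consists of the simplices:

  0-simplices (7): [0], [1], [2], [3], [4], [5], [6]
  1-simplices (21): [0,1], [0,2], [0,3], [0,4], [0,5], [0,6], [1,2], [1,3], [1,4], [1,5], [1,6], [2,3], [2,4], [2,5], [2,6], [3,4], [3,5], [3,6], [4,5], [4,6], [5,6]
  2-simplices (14): [0,1,5], [0,1,6], [0,2,3], [0,2,4], [0,3,5], [0,4,6], [1,2,4], [1,2,5], [1,3,4], [1,3,6], [2,3,6], [2,5,6], [3,4,5], [4,5,6]

so the chain groups are C_0 ≅ Z^7, C_1 ≅ Z^21, C_2 ≅ Z^14.

Boundary ∂_1: C_1 → C_0 is given by ∂[p,q] = [q] − [p].
The resulting 7×21 matrix has rank 6, and its Smith normal form has invariant factors (1,1,1,1,1,1).

The boundary map ∂_2: C_2 → C_1 sends each 2-simplex [p,q,r] to [q,r] − [p,r] + [p,q]. For instance
  ∂[2,3,6] = [3,6] − [2,6] + [2,3],
  ∂[0,4,6] = [4,6] − [0,6] + [0,4].
As a 21×14 matrix over Z this has rank 13, with invariant factors (1,1,1,1,1,1,1,1,1,1,1,1,1).

Reading off H_k = ker ∂_k / im ∂_{k+1}:

  H_0: rank C_0 − rank ∂_1 = 7 − 6 = 1, and the invariant factors of ∂_1 are all 1, so H_0 ≅ Z.
  H_1: rank ker ∂_1 − rank ∂_2 = (21 − 6) − 13 = 2, and the invariant factors of ∂_2 are all 1, so H_1 ≅ Z^2.
  H_2: rank ker ∂_2 − rank ∂_3 = (14 − 13) − 0 = 1, and there is no ∂_3, so H_2 ≅ Z.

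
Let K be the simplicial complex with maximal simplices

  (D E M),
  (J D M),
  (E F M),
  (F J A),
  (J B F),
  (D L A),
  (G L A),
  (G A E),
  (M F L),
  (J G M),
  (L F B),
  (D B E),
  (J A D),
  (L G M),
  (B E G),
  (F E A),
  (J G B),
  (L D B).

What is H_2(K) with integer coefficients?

Fix the vertex order A < B < D < E < F < G < J < L < M and write every simplex with vertices in increasing order. Then dim K = 2 and the simplices of K are:

  0-simplices (9): A, B, D, E, F, G, J, L, M
  1-simplices (27): AD, AE, AF, AG, AJ, AL, BD, BE, BF, BG, BJ, BL, DE, DJ, DL, DM, EF, EG, EM, FJ, FL, FM, GJ, GL, GM, JM, LM
  2-simplices (18): ADJ, ADL, AEF, AEG, AFJ, AGL, BDE, BDL, BEG, BFJ, BFL, BGJ, DEM, DJM, EFM, FLM, GJM, GLM

so the chain groups are C_0 ≅ Z^9, C_1 ≅ Z^27, C_2 ≅ Z^18.

The boundary map ∂_1: C_1 → C_0 maps an edge to its endpoints' difference, ∂[p,q] = q − p.
As a 9×27 matrix over Z this has rank 8, with invariant factors (1,1,1,1,1,1,1,1).

∂_2: C_2 → C_1 acts by ∂[p,q,r] = [q,r] − [p,r] + [p,q]. For instance
  ∂GLM = LM − GM + GL,
  ∂BFL = FL − BL + BF.
The 27×18 boundary matrix has rank 17 and Smith normal form diag(1,1,1,1,1,1,1,1,1,1,1,1,1,1,1,1,1).

Computing H_k = (kernel of ∂_k) / (image of ∂_{k+1}):

  H_2: rank ker ∂_2 − rank ∂_3 = (18 − 17) − 0 = 1, and there is no ∂_3, so H_2 = Z.

H_2 ≅ Z.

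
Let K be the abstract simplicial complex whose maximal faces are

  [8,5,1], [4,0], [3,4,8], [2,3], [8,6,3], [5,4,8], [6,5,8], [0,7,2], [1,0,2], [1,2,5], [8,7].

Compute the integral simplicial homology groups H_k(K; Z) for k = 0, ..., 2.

H_0 = Z,  H_1 = Z^3,  H_2 = 0.

Take the total order 0 < 1 < 2 < 3 < 4 < 5 < 6 < 7 < 8 on the vertex set. Then K (dimension 2) consists of the simplices:

  0-simplices (9): [0], [1], [2], [3], [4], [5], [6], [7], [8]
  1-simplices (19): [0,1], [0,2], [0,4], [0,7], [1,2], [1,5], [1,8], [2,3], [2,5], [2,7], [3,4], [3,6], [3,8], [4,5], [4,8], [5,6], [5,8], [6,8], [7,8]
  2-simplices (8): [0,1,2], [0,2,7], [1,2,5], [1,5,8], [3,4,8], [3,6,8], [4,5,8], [5,6,8]

so the chain groups are C_0 ≅ Z^9, C_1 ≅ Z^19, C_2 ≅ Z^8.

The boundary map ∂_1: C_1 → C_0 is given by ∂[p,q] = [q] − [p]. For instance
  ∂[4,8] = [8] − [4].
The 9×19 boundary matrix has rank 8 and Smith normal form diag(1,1,1,1,1,1,1,1).

The boundary map ∂_2: C_2 → C_1 acts by ∂[p,q,r] = [q,r] − [p,r] + [p,q]. For instance
  ∂[3,6,8] = [6,8] − [3,8] + [3,6],
  ∂[1,2,5] = [2,5] − [1,5] + [1,2].
As a 19×8 matrix over Z this has rank 8, with invariant factors (1,1,1,1,1,1,1,1).

Reading off H_k = ker ∂_k / im ∂_{k+1}:

  H_0: rank C_0 − rank ∂_1 = 9 − 8 = 1, and the invariant factors of ∂_1 are all 1, so H_0 ≅ Z.
  H_1: rank ker ∂_1 − rank ∂_2 = (19 − 8) − 8 = 3, and the invariant factors of ∂_2 are all 1, so H_1 ≅ Z^3.
  H_2: rank ker ∂_2 − rank ∂_3 = (8 − 8) − 0 = 0, and there is no ∂_3, so H_2 ≅ 0.

As a check, the Euler characteristic is 9 − 19 + 8 = -2, which agrees with 1 − 3 + 0 = -2.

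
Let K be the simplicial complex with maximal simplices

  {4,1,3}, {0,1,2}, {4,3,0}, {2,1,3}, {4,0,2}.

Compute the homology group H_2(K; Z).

H_2 = 0.

Order the vertices as 0 < 1 < 2 < 3 < 4. Listing each simplex with vertices in this order, K has dimension 2 with simplices:

  0-simplices (5): [0], [1], [2], [3], [4]
  1-simplices (10): [0,1], [0,2], [0,3], [0,4], [1,2], [1,3], [1,4], [2,3], [2,4], [3,4]
  2-simplices (5): [0,1,2], [0,2,4], [0,3,4], [1,2,3], [1,3,4]

giving chain groups C_0 ≅ Z^5, C_1 ≅ Z^10, C_2 ≅ Z^5.

∂_1: C_1 → C_0 is given by ∂[p,q] = [q] − [p]. For instance
  ∂[3,4] = [4] − [3].
As a 5×10 matrix over Z this has rank 4, with invariant factors (1,1,1,1).

The boundary map ∂_2: C_2 → C_1 acts by ∂[p,q,r] = [q,r] − [p,r] + [p,q]. For instance
  ∂[0,1,2] = [1,2] − [0,2] + [0,1],
  ∂[0,2,4] = [2,4] − [0,4] + [0,2].
The 10×5 boundary matrix has rank 5 and Smith normal form diag(1,1,1,1,1).

Now H_k = ker ∂_k / im ∂_{k+1}, so:

  H_2: rank ker ∂_2 − rank ∂_3 = (5 − 5) − 0 = 0, and there is no ∂_3, so H_2 ≅ 0.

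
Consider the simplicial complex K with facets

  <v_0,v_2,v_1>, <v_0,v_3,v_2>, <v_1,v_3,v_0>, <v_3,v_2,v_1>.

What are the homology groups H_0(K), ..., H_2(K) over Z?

H_0 = Z,  H_1 = 0,  H_2 = Z.

Take the total order v_0 < v_1 < v_2 < v_3 on the vertex set. Then K (dimension 2) consists of the simplices:

  0-simplices (4): [v_0], [v_1], [v_2], [v_3]
  1-simplices (6): [v_0,v_1], [v_0,v_2], [v_0,v_3], [v_1,v_2], [v_1,v_3], [v_2,v_3]
  2-simplices (4): [v_0,v_1,v_2], [v_0,v_1,v_3], [v_0,v_2,v_3], [v_1,v_2,v_3]

Hence C_0 ≅ Z^4, C_1 ≅ Z^6, C_2 ≅ Z^4.

∂_1: C_1 → C_0 maps an edge to its endpoints' difference, ∂[p,q] = q − p.
The resulting 4×6 matrix has rank 3, and its Smith normal form has invariant factors (1,1,1).

The boundary map ∂_2: C_2 → C_1 maps a triangle to the signed sum of its edges. For instance
  ∂[v_0,v_1,v_3] = [v_1,v_3] − [v_0,v_3] + [v_0,v_1],
  ∂[v_1,v_2,v_3] = [v_2,v_3] − [v_1,v_3] + [v_1,v_2].
This gives a 6×4 integer matrix of rank 3; reducing to Smith normal form yields diagonal entries (1,1,1).

Now H_k = ker ∂_k / im ∂_{k+1}, so:

  H_0: rank C_0 − rank ∂_1 = 4 − 3 = 1, and the invariant factors of ∂_1 are all 1, so H_0 ≅ Z.
  H_1: rank ker ∂_1 − rank ∂_2 = (6 − 3) − 3 = 0, and the invariant factors of ∂_2 are all 1, so H_1 ≅ 0.
  H_2: rank ker ∂_2 − rank ∂_3 = (4 − 3) − 0 = 1, and there is no ∂_3, so H_2 ≅ Z.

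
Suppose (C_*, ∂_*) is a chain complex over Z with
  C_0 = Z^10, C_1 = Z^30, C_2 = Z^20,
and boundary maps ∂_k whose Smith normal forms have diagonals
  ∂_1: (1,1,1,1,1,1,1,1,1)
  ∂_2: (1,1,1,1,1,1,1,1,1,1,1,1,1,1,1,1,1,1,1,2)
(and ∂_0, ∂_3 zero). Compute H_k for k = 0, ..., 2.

H_0: b_0 = 10 − 0 − 9 = 1; torsion from ∂_1 factors > 1: none. So H_0 ≅ Z.
H_1: b_1 = 30 − 9 − 20 = 1; torsion from ∂_2 factors > 1: [2]. So H_1 ≅ Z ⊕ Z/2.
H_2: b_2 = 20 − 20 − 0 = 0; torsion from ∂_3 factors > 1: none. So H_2 ≅ 0.

H_0 ≅ Z,  H_1 ≅ Z ⊕ Z/2,  H_2 = 0.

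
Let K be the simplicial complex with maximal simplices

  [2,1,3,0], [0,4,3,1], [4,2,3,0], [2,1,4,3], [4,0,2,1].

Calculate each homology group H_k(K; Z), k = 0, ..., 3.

H_0 ≅ Z,  H_1 = 0,  H_2 = 0,  H_3 ≅ Z.

Take the total order 0 < 1 < 2 < 3 < 4 on the vertex set. Then K (dimension 3) consists of the simplices:

  0-simplices (5): [0], [1], [2], [3], [4]
  1-simplices (10): [0,1], [0,2], [0,3], [0,4], [1,2], [1,3], [1,4], [2,3], [2,4], [3,4]
  2-simplices (10): [0,1,2], [0,1,3], [0,1,4], [0,2,3], [0,2,4], [0,3,4], [1,2,3], [1,2,4], [1,3,4], [2,3,4]
  3-simplices (5): [0,1,2,3], [0,1,2,4], [0,1,3,4], [0,2,3,4], [1,2,3,4]

giving chain groups C_0 ≅ Z^5, C_1 ≅ Z^10, C_2 ≅ Z^10, C_3 ≅ Z^5.

The boundary map ∂_1: C_1 → C_0 is given by ∂[p,q] = [q] − [p].
This gives a 5×10 integer matrix of rank 4; reducing to Smith normal form yields diagonal entries (1,1,1,1).

Boundary ∂_2: C_2 → C_1 sends each 2-simplex [p,q,r] to [q,r] − [p,r] + [p,q]. For instance
  ∂[0,2,4] = [2,4] − [0,4] + [0,2],
  ∂[2,3,4] = [3,4] − [2,4] + [2,3].
As a 10×10 matrix over Z this has rank 6, with invariant factors (1,1,1,1,1,1).

Boundary ∂_3: C_3 → C_2 sends each 3-simplex σ to the alternating sum Σ_i (−1)^i (σ with its i-th vertex removed). For instance
  ∂[0,1,2,4] = [1,2,4] − [0,2,4] + [0,1,4] − [0,1,2],
  ∂[0,2,3,4] = [2,3,4] − [0,3,4] + [0,2,4] − [0,2,3].
As a 10×5 matrix over Z this has rank 4, with invariant factors (1,1,1,1).

From H_k ≅ ker(∂_k) / im(∂_{k+1}) we obtain:

  H_0: rank C_0 − rank ∂_1 = 5 − 4 = 1, and the invariant factors of ∂_1 are all 1, so H_0 ≅ Z.
  H_1: rank ker ∂_1 − rank ∂_2 = (10 − 4) − 6 = 0, and the invariant factors of ∂_2 are all 1, so H_1 ≅ 0.
  H_2: rank ker ∂_2 − rank ∂_3 = (10 − 6) − 4 = 0, and the invariant factors of ∂_3 are all 1, so H_2 ≅ 0.
  H_3: rank ker ∂_3 − rank ∂_4 = (5 − 4) − 0 = 1, and there is no ∂_4, so H_3 ≅ Z.

As a check, the Euler characteristic is 5 − 10 + 10 − 5 = 0, which agrees with 1 − 0 + 0 − 1 = 0.
(K is a triangulation of the 3-sphere S^3.)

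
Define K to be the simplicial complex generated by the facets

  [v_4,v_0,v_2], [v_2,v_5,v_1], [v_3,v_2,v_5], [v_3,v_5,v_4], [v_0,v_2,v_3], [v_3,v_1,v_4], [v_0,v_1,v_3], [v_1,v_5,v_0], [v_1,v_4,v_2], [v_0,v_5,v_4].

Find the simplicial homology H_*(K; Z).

H_0 = Z,  H_1 = Z/2,  H_2 = 0.

Take the total order v_0 < v_1 < v_2 < v_3 < v_4 < v_5 on the vertex set. Then K (dimension 2) consists of the simplices:

  0-simplices (6): [v_0], [v_1], [v_2], [v_3], [v_4], [v_5]
  1-simplices (15): (15 of them)
  2-simplices (10): [v_0,v_1,v_3], [v_0,v_1,v_5], [v_0,v_2,v_3], [v_0,v_2,v_4], [v_0,v_4,v_5], [v_1,v_2,v_4], [v_1,v_2,v_5], [v_1,v_3,v_4], [v_2,v_3,v_5], [v_3,v_4,v_5]

so the chain groups are C_0 ≅ Z^6, C_1 ≅ Z^15, C_2 ≅ Z^10.

The boundary map ∂_1: C_1 → C_0 sends each edge [p,q] (with p < q) to q − p. For instance
  ∂[v_0,v_1] = [v_1] − [v_0].
The resulting 6×15 matrix has rank 5, and its Smith normal form has invariant factors (1,1,1,1,1).

∂_2: C_2 → C_1 maps a triangle to the signed sum of its edges. For instance
  ∂[v_0,v_4,v_5] = [v_4,v_5] − [v_0,v_5] + [v_0,v_4],
  ∂[v_1,v_2,v_4] = [v_2,v_4] − [v_1,v_4] + [v_1,v_2].
As a 15×10 matrix over Z this has rank 10, with invariant factors (1,1,1,1,1,1,1,1,1,2).

Computing H_k = (kernel of ∂_k) / (image of ∂_{k+1}):

  H_0: rank C_0 − rank ∂_1 = 6 − 5 = 1, and the invariant factors of ∂_1 are all 1, so H_0 = Z.
  H_1: rank ker ∂_1 − rank ∂_2 = (15 − 5) − 10 = 0, and ∂_2 has invariant factor 2 > 1, so H_1 = Z/2.
  H_2: rank ker ∂_2 − rank ∂_3 = (10 − 10) − 0 = 0, and there is no ∂_3, so H_2 = 0.

As a check, the Euler characteristic is 6 − 15 + 10 = 1, which agrees with 1 − 0 + 0 = 1.
(K is a triangulation of the real projective plane RP^2.)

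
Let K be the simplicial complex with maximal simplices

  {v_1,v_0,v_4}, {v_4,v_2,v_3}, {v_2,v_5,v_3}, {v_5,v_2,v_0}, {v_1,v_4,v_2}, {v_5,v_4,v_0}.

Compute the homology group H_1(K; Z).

We work with the vertex ordering v_0 < v_1 < v_2 < v_3 < v_4 < v_5. The simplices of K, each written with vertices in increasing order, are:

  0-simplices (6): [v_0], [v_1], [v_2], [v_3], [v_4], [v_5]
  1-simplices (12): [v_0,v_1], [v_0,v_2], [v_0,v_4], [v_0,v_5], [v_1,v_2], [v_1,v_4], [v_2,v_3], [v_2,v_4], [v_2,v_5], [v_3,v_4], [v_3,v_5], [v_4,v_5]
  2-simplices (6): [v_0,v_1,v_4], [v_0,v_2,v_5], [v_0,v_4,v_5], [v_1,v_2,v_4], [v_2,v_3,v_4], [v_2,v_3,v_5]

Hence C_0 ≅ Z^6, C_1 ≅ Z^12, C_2 ≅ Z^6.

The boundary map ∂_1: C_1 → C_0 maps an edge to its endpoints' difference, ∂[p,q] = q − p. For instance
  ∂[v_0,v_4] = [v_4] − [v_0].
The 6×12 boundary matrix has rank 5 and Smith normal form diag(1,1,1,1,1).

The boundary map ∂_2: C_2 → C_1 sends each 2-simplex [p,q,r] to [q,r] − [p,r] + [p,q]. For instance
  ∂[v_0,v_1,v_4] = [v_1,v_4] − [v_0,v_4] + [v_0,v_1],
  ∂[v_0,v_2,v_5] = [v_2,v_5] − [v_0,v_5] + [v_0,v_2].
This gives a 12×6 integer matrix of rank 6; reducing to Smith normal form yields diagonal entries (1,1,1,1,1,1).

Now H_k = ker ∂_k / im ∂_{k+1}, so:

  H_1: rank ker ∂_1 − rank ∂_2 = (12 − 5) − 6 = 1, and the invariant factors of ∂_2 are all 1, so H_1 = Z.

H_1 ≅ Z.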